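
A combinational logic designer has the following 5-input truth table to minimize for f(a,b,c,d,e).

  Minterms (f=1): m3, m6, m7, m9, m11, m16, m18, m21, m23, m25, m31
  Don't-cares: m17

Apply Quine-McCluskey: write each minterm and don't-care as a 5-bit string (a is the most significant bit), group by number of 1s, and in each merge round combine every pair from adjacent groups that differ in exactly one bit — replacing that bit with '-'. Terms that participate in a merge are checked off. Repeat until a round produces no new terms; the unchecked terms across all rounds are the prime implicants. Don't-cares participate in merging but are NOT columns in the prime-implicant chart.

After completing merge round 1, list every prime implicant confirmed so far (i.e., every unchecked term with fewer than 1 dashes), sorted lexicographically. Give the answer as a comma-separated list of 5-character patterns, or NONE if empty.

NONE

Round 0: 00011✓ 00110✓ 00111✓ 01001✓ 01011✓ 10000✓ 10001✓ 10010✓ 10101✓ 10111✓ 11001✓ 11111✓
Round 1: -0111 -1001 0-011 00-11 0011- 010-1 1-001 1-111 10-01 100-0 1000- 101-1
PIs = {-0111, -1001, 0-011, 00-11, 0011-, 010-1, 1-001, 1-111, 10-01, 100-0, 1000-, 101-1}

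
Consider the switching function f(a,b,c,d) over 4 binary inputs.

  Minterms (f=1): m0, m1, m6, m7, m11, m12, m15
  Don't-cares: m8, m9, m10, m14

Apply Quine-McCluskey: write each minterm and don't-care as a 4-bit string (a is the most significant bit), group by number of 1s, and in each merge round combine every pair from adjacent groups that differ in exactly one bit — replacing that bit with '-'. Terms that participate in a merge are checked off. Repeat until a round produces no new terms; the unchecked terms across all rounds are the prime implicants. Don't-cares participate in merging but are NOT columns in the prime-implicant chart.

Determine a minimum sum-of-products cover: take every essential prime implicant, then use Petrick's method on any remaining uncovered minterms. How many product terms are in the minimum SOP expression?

[col 0] 0000*, 0001*, 0110*, 0111*, 1000*, 1001*, 1010*, 1011*, 1100*, 1110*, 1111*
[col 1] -000*, -001*, -110*, -111*, 000-*, 011-*, 1-00*, 1-10*, 1-11*, 10-0*, 10-1*, 100-*, 101-*, 11-0*, 111-*
[col 2] -00-, -11-, 1--0, 1-1-, 10--
Prime implicants: -00-, -11-, 1--0, 1-1-, 10--
PI chart (minterm → PIs covering it):
  0 | -00-  (sole → essential)
  1 | -00-  (sole → essential)
  6 | -11-  (sole → essential)
  7 | -11-  (sole → essential)
  11 | 1-1-,10--
  12 | 1--0  (sole → essential)
  15 | -11-,1-1-
Essential prime implicants: -00-, -11-, 1--0
Petrick residual → 1-1-
Minimum SOP uses 4 PIs: b'c' + bc + ad' + ac

4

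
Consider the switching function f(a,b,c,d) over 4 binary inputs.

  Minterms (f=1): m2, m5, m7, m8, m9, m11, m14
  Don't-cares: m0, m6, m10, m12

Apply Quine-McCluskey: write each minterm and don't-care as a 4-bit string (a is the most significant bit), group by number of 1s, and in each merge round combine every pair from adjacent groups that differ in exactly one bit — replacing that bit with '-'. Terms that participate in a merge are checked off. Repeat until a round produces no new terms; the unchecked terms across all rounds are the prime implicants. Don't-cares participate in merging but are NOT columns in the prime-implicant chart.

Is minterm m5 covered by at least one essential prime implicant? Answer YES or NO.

[col 0] 0000*, 0010*, 0101*, 0110*, 0111*, 1000*, 1001*, 1010*, 1011*, 1100*, 1110*
[col 1] -000*, -010*, -110*, 0-10*, 00-0*, 01-1, 011-, 1-00*, 1-10*, 10-0*, 10-1*, 100-*, 101-*, 11-0*
[col 2] --10, -0-0, 1--0, 10--
Prime implicants: --10, -0-0, 01-1, 011-, 1--0, 10--
PI chart (minterm → PIs covering it):
  2 | --10,-0-0
  5 | 01-1  (sole → essential)
  7 | 01-1,011-
  8 | -0-0,1--0,10--
  9 | 10--  (sole → essential)
  11 | 10--  (sole → essential)
  14 | --10,1--0
Essential prime implicants: 01-1, 10--

YES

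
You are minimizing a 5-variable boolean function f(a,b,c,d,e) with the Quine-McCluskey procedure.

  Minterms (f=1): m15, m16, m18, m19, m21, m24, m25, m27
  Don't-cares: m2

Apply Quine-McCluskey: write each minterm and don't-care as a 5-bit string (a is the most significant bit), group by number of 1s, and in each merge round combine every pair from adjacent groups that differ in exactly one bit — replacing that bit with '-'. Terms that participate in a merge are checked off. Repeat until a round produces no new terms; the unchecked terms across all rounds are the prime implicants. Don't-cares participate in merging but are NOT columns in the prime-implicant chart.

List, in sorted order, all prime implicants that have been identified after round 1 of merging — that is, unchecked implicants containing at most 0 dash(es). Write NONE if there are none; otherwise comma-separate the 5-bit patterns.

01111, 10101

size-2^0 implicants → 00010(✓)  01111  10000(✓)  10010(✓)  10011(✓)  10101  11000(✓)  11001(✓)  11011(✓)
size-2^1 implicants → -0010  1-000  1-011  100-0  1001-  110-1  1100-
Unchecked terms (primes): -0010, 01111, 1-000, 1-011, 100-0, 1001-, 10101, 110-1, 1100-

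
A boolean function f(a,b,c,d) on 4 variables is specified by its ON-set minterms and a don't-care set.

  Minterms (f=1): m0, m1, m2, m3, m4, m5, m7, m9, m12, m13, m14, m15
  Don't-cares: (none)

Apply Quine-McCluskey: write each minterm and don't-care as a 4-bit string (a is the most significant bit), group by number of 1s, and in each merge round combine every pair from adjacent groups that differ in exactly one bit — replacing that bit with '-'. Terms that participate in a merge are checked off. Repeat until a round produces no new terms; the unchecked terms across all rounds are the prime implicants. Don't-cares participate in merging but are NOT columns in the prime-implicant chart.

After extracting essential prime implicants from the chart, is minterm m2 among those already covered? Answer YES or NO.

Round 0: 0000✓ 0001✓ 0010✓ 0011✓ 0100✓ 0101✓ 0111✓ 1001✓ 1100✓ 1101✓ 1110✓ 1111✓
Round 1: -001✓ -100✓ -101✓ -111✓ 0-00✓ 0-01✓ 0-11✓ 00-0✓ 00-1✓ 000-✓ 001-✓ 01-1✓ 010-✓ 1-01✓ 11-0✓ 11-1✓ 110-✓ 111-✓
Round 2: --01 -1-1 -10- 0--1 0-0- 00-- 11--
PIs = {--01, -1-1, -10-, 0--1, 0-0-, 00--, 11--}
Coverage chart:
  m0: 0-0-,00--
  m1: --01,0--1,0-0-,00--
  m2: 00-- ←essential
  m3: 0--1,00--
  m4: -10-,0-0-
  m5: --01,-1-1,-10-,0--1,0-0-
  m7: -1-1,0--1
  m9: --01 ←essential
  m12: -10-,11--
  m13: --01,-1-1,-10-,11--
  m14: 11-- ←essential
  m15: -1-1,11--
Essential: --01, 00--, 11--

YES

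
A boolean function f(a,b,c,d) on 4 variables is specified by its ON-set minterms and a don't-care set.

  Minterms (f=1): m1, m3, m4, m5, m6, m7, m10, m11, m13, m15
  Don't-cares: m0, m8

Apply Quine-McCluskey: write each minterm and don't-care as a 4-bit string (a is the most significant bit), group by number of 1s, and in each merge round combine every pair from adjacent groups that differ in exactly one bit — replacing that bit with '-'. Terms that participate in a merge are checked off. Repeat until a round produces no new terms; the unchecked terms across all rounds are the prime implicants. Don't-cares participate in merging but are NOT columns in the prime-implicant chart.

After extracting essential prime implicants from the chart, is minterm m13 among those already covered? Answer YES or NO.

size-2^0 implicants → 0000(✓)  0001(✓)  0011(✓)  0100(✓)  0101(✓)  0110(✓)  0111(✓)  1000(✓)  1010(✓)  1011(✓)  1101(✓)  1111(✓)
size-2^1 implicants → -000  -011(✓)  -101(✓)  -111(✓)  0-00(✓)  0-01(✓)  0-11(✓)  00-1(✓)  000-(✓)  01-0(✓)  01-1(✓)  010-(✓)  011-(✓)  1-11(✓)  10-0  101-  11-1(✓)
size-2^2 implicants → --11  -1-1  0--1  0-0-  01--
Unchecked terms (primes): --11, -000, -1-1, 0--1, 0-0-, 01--, 10-0, 101-
Minterm coverage:
  m1 ⊆ 0--1,0-0-
  m3 ⊆ --11,0--1
  m4 ⊆ 0-0-,01--
  m5 ⊆ -1-1,0--1,0-0-,01--
  m6 ⊆ 01-- [E]
  m7 ⊆ --11,-1-1,0--1,01--
  m10 ⊆ 10-0,101-
  m11 ⊆ --11,101-
  m13 ⊆ -1-1 [E]
  m15 ⊆ --11,-1-1
E = {-1-1, 01--}

YES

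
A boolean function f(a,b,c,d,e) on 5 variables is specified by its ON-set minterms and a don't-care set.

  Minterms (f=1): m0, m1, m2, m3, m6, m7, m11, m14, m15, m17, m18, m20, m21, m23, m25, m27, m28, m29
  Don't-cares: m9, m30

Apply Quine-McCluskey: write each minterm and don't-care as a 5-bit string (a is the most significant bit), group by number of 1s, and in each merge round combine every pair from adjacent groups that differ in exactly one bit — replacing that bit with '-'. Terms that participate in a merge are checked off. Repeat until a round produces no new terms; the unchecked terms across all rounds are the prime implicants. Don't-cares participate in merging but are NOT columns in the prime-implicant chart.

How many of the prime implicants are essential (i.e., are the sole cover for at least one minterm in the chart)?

4

Round 0: 00000✓ 00001✓ 00010✓ 00011✓ 00110✓ 00111✓ 01001✓ 01011✓ 01110✓ 01111✓ 10001✓ 10010✓ 10100✓ 10101✓ 10111✓ 11001✓ 11011✓ 11100✓ 11101✓ 11110✓
Round 1: -0001✓ -0010 -0111 -1001✓ -1011✓ -1110 0-001✓ 0-011✓ 0-110✓ 0-111✓ 00-10✓ 00-11✓ 000-0✓ 000-1✓ 0000-✓ 0001-✓ 0011-✓ 01-11✓ 010-1✓ 0111-✓ 1-001✓ 1-100✓ 1-101✓ 10-01✓ 101-1 1010-✓ 11-01✓ 110-1✓ 111-0 1110-✓
Round 2: --001 -10-1 0--11 0-0-1 0-11- 00-1- 000-- 1--01 1-10-
PIs = {--001, -0010, -0111, -10-1, -1110, 0--11, 0-0-1, 0-11-, 00-1-, 000--, 1--01, 1-10-, 101-1, 111-0}
Coverage chart:
  m0: 000-- ←essential
  m1: --001,0-0-1,000--
  m2: -0010,00-1-,000--
  m3: 0--11,0-0-1,00-1-,000--
  m6: 0-11-,00-1-
  m7: -0111,0--11,0-11-,00-1-
  m11: -10-1,0--11,0-0-1
  m14: -1110,0-11-
  m15: 0--11,0-11-
  m17: --001,1--01
  m18: -0010 ←essential
  m20: 1-10- ←essential
  m21: 1--01,1-10-,101-1
  m23: -0111,101-1
  m25: --001,-10-1,1--01
  m27: -10-1 ←essential
  m28: 1-10-,111-0
  m29: 1--01,1-10-
Essential: -0010, -10-1, 000--, 1-10-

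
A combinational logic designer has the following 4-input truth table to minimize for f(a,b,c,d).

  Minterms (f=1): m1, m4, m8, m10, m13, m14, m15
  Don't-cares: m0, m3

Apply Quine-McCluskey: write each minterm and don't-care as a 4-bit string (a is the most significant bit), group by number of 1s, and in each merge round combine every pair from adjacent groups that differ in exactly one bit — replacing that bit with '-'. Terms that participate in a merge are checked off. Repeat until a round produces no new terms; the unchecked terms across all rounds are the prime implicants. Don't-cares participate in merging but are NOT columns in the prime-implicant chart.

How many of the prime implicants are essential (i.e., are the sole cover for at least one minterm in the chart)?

2

[col 0] 0000*, 0001*, 0011*, 0100*, 1000*, 1010*, 1101*, 1110*, 1111*
[col 1] -000, 0-00, 00-1, 000-, 1-10, 10-0, 11-1, 111-
Prime implicants: -000, 0-00, 00-1, 000-, 1-10, 10-0, 11-1, 111-
PI chart (minterm → PIs covering it):
  1 | 00-1,000-
  4 | 0-00  (sole → essential)
  8 | -000,10-0
  10 | 1-10,10-0
  13 | 11-1  (sole → essential)
  14 | 1-10,111-
  15 | 11-1,111-
Essential prime implicants: 0-00, 11-1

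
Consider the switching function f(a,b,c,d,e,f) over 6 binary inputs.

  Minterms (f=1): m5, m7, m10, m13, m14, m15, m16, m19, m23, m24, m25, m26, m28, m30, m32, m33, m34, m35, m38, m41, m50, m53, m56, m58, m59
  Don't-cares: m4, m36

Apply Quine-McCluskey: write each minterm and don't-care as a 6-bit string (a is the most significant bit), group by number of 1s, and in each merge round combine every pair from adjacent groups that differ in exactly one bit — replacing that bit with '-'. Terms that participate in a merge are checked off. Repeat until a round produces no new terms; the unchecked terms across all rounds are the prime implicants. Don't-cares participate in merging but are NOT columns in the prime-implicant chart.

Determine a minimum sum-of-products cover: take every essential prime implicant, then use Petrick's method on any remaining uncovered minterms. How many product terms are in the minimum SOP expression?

[col 0] 000100*, 000101*, 000111*, 001010*, 001101*, 001110*, 001111*, 010000*, 010011*, 010111*, 011000*, 011001*, 011010*, 011100*, 011110*, 100000*, 100001*, 100010*, 100011*, 100100*, 100110*, 101001*, 110010*, 110101, 111000*, 111010*, 111011*
[col 1] -00100, -11000*, -11010*, 0-0111, 0-1010*, 0-1110*, 00-101*, 00-111*, 0001-1*, 00010-, 001-10*, 0011-1*, 00111-, 01-000, 010-11, 011-00*, 011-10*, 0110-0*, 01100-, 0111-0*, 1-0010, 10-001, 100-00*, 100-10*, 1000-0*, 1000-1*, 10000-*, 10001-*, 1001-0*, 11-010, 1110-0*, 11101-
[col 2] -110-0, 0-1-10, 00-1-1, 011--0, 100--0, 1000--
Prime implicants: -00100, -110-0, 0-0111, 0-1-10, 00-1-1, 00010-, 00111-, 01-000, 010-11, 011--0, 01100-, 1-0010, 10-001, 100--0, 1000--, 11-010, 110101, 11101-
PI chart (minterm → PIs covering it):
  5 | 00-1-1,00010-
  7 | 0-0111,00-1-1
  10 | 0-1-10  (sole → essential)
  13 | 00-1-1  (sole → essential)
  14 | 0-1-10,00111-
  15 | 00-1-1,00111-
  16 | 01-000  (sole → essential)
  19 | 010-11  (sole → essential)
  23 | 0-0111,010-11
  24 | -110-0,01-000,011--0,01100-
  25 | 01100-  (sole → essential)
  26 | -110-0,0-1-10,011--0
  28 | 011--0  (sole → essential)
  30 | 0-1-10,011--0
  32 | 100--0,1000--
  33 | 10-001,1000--
  34 | 1-0010,100--0,1000--
  35 | 1000--  (sole → essential)
  38 | 100--0  (sole → essential)
  41 | 10-001  (sole → essential)
  50 | 1-0010,11-010
  53 | 110101  (sole → essential)
  56 | -110-0  (sole → essential)
  58 | -110-0,11-010,11101-
  59 | 11101-  (sole → essential)
Essential prime implicants: -110-0, 0-1-10, 00-1-1, 01-000, 010-11, 011--0, 01100-, 10-001, 100--0, 1000--, 110101, 11101-
Petrick residual → 1-0010
Minimum SOP uses 13 PIs: bcd'f' + a'cef' + a'b'df + a'bd'e'f' + a'bc'ef + a'bcf' + a'bcd'e' + ac'd'ef' + ab'd'e'f + ab'c'f' + ab'c'd' + abc'de'f + abcd'e

13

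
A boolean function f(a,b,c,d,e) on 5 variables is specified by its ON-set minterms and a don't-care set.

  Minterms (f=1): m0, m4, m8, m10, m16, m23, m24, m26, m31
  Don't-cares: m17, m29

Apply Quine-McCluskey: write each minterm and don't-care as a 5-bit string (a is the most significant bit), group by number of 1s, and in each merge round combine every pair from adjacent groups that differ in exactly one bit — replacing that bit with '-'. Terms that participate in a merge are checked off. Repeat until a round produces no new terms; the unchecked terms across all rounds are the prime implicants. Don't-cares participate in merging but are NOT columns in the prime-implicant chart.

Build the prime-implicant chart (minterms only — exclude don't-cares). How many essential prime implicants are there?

3

size-2^0 implicants → 00000(✓)  00100(✓)  01000(✓)  01010(✓)  10000(✓)  10001(✓)  10111(✓)  11000(✓)  11010(✓)  11101(✓)  11111(✓)
size-2^1 implicants → -0000(✓)  -1000(✓)  -1010(✓)  0-000(✓)  00-00  010-0(✓)  1-000(✓)  1-111  1000-  110-0(✓)  111-1
size-2^2 implicants → --000  -10-0
Unchecked terms (primes): --000, -10-0, 00-00, 1-111, 1000-, 111-1
Minterm coverage:
  m0 ⊆ --000,00-00
  m4 ⊆ 00-00 [E]
  m8 ⊆ --000,-10-0
  m10 ⊆ -10-0 [E]
  m16 ⊆ --000,1000-
  m23 ⊆ 1-111 [E]
  m24 ⊆ --000,-10-0
  m26 ⊆ -10-0 [E]
  m31 ⊆ 1-111,111-1
E = {-10-0, 00-00, 1-111}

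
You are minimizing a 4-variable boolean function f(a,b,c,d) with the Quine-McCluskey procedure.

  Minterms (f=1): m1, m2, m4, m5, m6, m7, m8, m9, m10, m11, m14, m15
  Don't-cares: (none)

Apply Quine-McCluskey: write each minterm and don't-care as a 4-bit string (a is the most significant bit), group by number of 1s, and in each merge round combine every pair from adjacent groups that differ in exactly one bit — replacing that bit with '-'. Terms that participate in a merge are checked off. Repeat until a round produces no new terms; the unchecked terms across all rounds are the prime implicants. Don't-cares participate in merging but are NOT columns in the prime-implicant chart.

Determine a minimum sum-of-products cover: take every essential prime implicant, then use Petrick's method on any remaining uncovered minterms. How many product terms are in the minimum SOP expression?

Round 0: 0001✓ 0010✓ 0100✓ 0101✓ 0110✓ 0111✓ 1000✓ 1001✓ 1010✓ 1011✓ 1110✓ 1111✓
Round 1: -001 -010✓ -110✓ -111✓ 0-01 0-10✓ 01-0✓ 01-1✓ 010-✓ 011-✓ 1-10✓ 1-11✓ 10-0✓ 10-1✓ 100-✓ 101-✓ 111-✓
Round 2: --10 -11- 01-- 1-1- 10--
PIs = {--10, -001, -11-, 0-01, 01--, 1-1-, 10--}
Coverage chart:
  m1: -001,0-01
  m2: --10 ←essential
  m4: 01-- ←essential
  m5: 0-01,01--
  m6: --10,-11-,01--
  m7: -11-,01--
  m8: 10-- ←essential
  m9: -001,10--
  m10: --10,1-1-,10--
  m11: 1-1-,10--
  m14: --10,-11-,1-1-
  m15: -11-,1-1-
Essential: --10, 01--, 10--
Petrick residual → -001, -11-
Min cover (5 terms): cd' + b'c'd + bc + a'b + ab'

5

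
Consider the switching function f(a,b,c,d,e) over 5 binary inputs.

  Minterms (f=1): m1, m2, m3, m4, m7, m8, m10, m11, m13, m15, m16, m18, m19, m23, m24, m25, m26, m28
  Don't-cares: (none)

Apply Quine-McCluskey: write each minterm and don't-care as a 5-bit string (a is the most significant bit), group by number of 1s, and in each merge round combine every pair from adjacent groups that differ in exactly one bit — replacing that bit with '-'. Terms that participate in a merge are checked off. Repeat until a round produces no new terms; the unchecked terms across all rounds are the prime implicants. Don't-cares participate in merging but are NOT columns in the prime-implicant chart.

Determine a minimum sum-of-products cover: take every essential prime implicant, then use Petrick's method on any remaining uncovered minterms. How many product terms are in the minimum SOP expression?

Round 0: 00001✓ 00010✓ 00011✓ 00100 00111✓ 01000✓ 01010✓ 01011✓ 01101✓ 01111✓ 10000✓ 10010✓ 10011✓ 10111✓ 11000✓ 11001✓ 11010✓ 11100✓
Round 1: -0010✓ -0011✓ -0111✓ -1000✓ -1010✓ 0-010✓ 0-011✓ 0-111✓ 00-11✓ 000-1 0001-✓ 01-11✓ 010-0✓ 0101-✓ 011-1 1-000✓ 1-010✓ 10-11✓ 100-0✓ 1001-✓ 11-00 110-0✓ 1100-
Round 2: --010 -0-11 -001- -10-0 0--11 0-01- 1-0-0
PIs = {--010, -0-11, -001-, -10-0, 0--11, 0-01-, 000-1, 00100, 011-1, 1-0-0, 11-00, 1100-}
Coverage chart:
  m1: 000-1 ←essential
  m2: --010,-001-,0-01-
  m3: -0-11,-001-,0--11,0-01-,000-1
  m4: 00100 ←essential
  m7: -0-11,0--11
  m8: -10-0 ←essential
  m10: --010,-10-0,0-01-
  m11: 0--11,0-01-
  m13: 011-1 ←essential
  m15: 0--11,011-1
  m16: 1-0-0 ←essential
  m18: --010,-001-,1-0-0
  m19: -0-11,-001-
  m23: -0-11 ←essential
  m24: -10-0,1-0-0,11-00,1100-
  m25: 1100- ←essential
  m26: --010,-10-0,1-0-0
  m28: 11-00 ←essential
Essential: -0-11, -10-0, 000-1, 00100, 011-1, 1-0-0, 11-00, 1100-
Petrick residual → 0-01-
Min cover (9 terms): b'de + bc'e' + a'c'd + a'b'c'e + a'b'cd'e' + a'bce + ac'e' + abd'e' + abc'd'

9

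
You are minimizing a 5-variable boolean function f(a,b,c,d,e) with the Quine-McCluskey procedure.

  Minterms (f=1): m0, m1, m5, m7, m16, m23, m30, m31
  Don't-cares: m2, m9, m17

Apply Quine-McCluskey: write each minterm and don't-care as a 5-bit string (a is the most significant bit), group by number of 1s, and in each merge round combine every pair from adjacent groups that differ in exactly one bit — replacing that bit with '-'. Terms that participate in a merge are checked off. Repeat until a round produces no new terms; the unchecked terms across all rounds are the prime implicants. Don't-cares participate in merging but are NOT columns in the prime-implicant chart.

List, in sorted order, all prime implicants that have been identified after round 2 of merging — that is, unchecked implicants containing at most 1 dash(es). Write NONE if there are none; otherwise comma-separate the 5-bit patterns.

-0111, 0-001, 00-01, 000-0, 001-1, 1-111, 1111-

Round 0: 00000✓ 00001✓ 00010✓ 00101✓ 00111✓ 01001✓ 10000✓ 10001✓ 10111✓ 11110✓ 11111✓
Round 1: -0000✓ -0001✓ -0111 0-001 00-01 000-0 0000-✓ 001-1 1-111 1000-✓ 1111-
Round 2: -000-
PIs = {-000-, -0111, 0-001, 00-01, 000-0, 001-1, 1-111, 1111-}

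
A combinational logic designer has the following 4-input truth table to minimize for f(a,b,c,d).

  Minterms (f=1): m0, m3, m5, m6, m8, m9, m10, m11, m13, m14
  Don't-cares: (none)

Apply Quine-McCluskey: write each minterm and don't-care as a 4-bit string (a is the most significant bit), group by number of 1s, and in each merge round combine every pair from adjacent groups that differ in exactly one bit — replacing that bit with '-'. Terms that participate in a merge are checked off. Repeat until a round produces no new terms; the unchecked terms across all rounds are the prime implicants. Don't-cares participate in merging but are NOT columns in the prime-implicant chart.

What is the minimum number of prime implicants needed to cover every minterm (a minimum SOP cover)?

5

Round 0: 0000✓ 0011✓ 0101✓ 0110✓ 1000✓ 1001✓ 1010✓ 1011✓ 1101✓ 1110✓
Round 1: -000 -011 -101 -110 1-01 1-10 10-0✓ 10-1✓ 100-✓ 101-✓
Round 2: 10--
PIs = {-000, -011, -101, -110, 1-01, 1-10, 10--}
Coverage chart:
  m0: -000 ←essential
  m3: -011 ←essential
  m5: -101 ←essential
  m6: -110 ←essential
  m8: -000,10--
  m9: 1-01,10--
  m10: 1-10,10--
  m11: -011,10--
  m13: -101,1-01
  m14: -110,1-10
Essential: -000, -011, -101, -110
Petrick residual → 10--
Min cover (5 terms): b'c'd' + b'cd + bc'd + bcd' + ab'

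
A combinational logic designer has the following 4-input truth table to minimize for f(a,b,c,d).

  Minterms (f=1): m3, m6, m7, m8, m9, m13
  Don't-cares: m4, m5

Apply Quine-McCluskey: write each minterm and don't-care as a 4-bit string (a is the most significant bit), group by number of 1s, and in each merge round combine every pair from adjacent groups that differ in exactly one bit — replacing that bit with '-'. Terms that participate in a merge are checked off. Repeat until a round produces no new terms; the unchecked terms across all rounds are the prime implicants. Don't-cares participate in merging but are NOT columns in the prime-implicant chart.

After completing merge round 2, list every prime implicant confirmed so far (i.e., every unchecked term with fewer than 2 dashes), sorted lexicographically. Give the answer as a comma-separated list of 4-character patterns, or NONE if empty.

size-2^0 implicants → 0011(✓)  0100(✓)  0101(✓)  0110(✓)  0111(✓)  1000(✓)  1001(✓)  1101(✓)
size-2^1 implicants → -101  0-11  01-0(✓)  01-1(✓)  010-(✓)  011-(✓)  1-01  100-
size-2^2 implicants → 01--
Unchecked terms (primes): -101, 0-11, 01--, 1-01, 100-

-101, 0-11, 1-01, 100-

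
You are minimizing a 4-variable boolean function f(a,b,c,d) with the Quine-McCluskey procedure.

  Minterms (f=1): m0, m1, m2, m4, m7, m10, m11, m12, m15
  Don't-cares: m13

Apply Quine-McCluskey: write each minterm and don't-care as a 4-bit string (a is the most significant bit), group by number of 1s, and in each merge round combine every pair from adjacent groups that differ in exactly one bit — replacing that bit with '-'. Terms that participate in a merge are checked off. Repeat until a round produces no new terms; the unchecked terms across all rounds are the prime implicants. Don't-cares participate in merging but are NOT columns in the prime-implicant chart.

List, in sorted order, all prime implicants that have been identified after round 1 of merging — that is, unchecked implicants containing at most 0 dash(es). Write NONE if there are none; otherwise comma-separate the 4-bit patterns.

size-2^0 implicants → 0000(✓)  0001(✓)  0010(✓)  0100(✓)  0111(✓)  1010(✓)  1011(✓)  1100(✓)  1101(✓)  1111(✓)
size-2^1 implicants → -010  -100  -111  0-00  00-0  000-  1-11  101-  11-1  110-
Unchecked terms (primes): -010, -100, -111, 0-00, 00-0, 000-, 1-11, 101-, 11-1, 110-

NONE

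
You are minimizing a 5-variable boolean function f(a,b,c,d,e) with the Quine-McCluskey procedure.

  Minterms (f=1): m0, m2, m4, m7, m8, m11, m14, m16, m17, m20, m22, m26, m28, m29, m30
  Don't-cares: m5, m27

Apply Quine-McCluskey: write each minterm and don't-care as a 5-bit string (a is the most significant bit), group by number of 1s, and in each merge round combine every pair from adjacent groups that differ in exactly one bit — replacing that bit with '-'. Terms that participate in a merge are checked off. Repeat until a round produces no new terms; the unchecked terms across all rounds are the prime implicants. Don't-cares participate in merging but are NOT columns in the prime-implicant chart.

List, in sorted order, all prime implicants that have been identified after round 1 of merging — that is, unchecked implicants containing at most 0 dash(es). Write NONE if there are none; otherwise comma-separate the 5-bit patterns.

[col 0] 00000*, 00010*, 00100*, 00101*, 00111*, 01000*, 01011*, 01110*, 10000*, 10001*, 10100*, 10110*, 11010*, 11011*, 11100*, 11101*, 11110*
[col 1] -0000*, -0100*, -1011, -1110, 0-000, 00-00*, 000-0, 001-1, 0010-, 1-100*, 1-110*, 10-00*, 1000-, 101-0*, 11-10, 1101-, 111-0*, 1110-
[col 2] -0-00, 1-1-0
Prime implicants: -0-00, -1011, -1110, 0-000, 000-0, 001-1, 0010-, 1-1-0, 1000-, 11-10, 1101-, 1110-

NONE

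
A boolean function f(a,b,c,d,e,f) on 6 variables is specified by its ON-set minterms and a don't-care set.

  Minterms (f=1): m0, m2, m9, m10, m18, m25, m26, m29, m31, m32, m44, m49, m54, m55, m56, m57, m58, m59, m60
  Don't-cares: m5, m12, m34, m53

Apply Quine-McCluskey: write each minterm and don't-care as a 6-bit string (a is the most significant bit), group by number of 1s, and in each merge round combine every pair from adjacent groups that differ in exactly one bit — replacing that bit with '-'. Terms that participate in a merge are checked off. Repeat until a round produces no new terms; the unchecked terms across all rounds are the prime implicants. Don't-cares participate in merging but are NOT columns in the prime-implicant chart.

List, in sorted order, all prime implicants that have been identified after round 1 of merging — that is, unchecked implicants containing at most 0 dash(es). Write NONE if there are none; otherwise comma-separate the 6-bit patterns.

size-2^0 implicants → 000000(✓)  000010(✓)  000101  001001(✓)  001010(✓)  001100(✓)  010010(✓)  011001(✓)  011010(✓)  011101(✓)  011111(✓)  100000(✓)  100010(✓)  101100(✓)  110001(✓)  110101(✓)  110110(✓)  110111(✓)  111000(✓)  111001(✓)  111010(✓)  111011(✓)  111100(✓)
size-2^1 implicants → -00000(✓)  -00010(✓)  -01100  -11001  -11010  0-0010(✓)  0-1001  0-1010(✓)  00-010(✓)  0000-0(✓)  01-010(✓)  011-01  0111-1  1-1100  1000-0(✓)  11-001  110-01  1101-1  11011-  111-00  1110-0(✓)  1110-1(✓)  11100-(✓)  11101-(✓)
size-2^2 implicants → -000-0  0--010  1110--
Unchecked terms (primes): -000-0, -01100, -11001, -11010, 0--010, 0-1001, 000101, 011-01, 0111-1, 1-1100, 11-001, 110-01, 1101-1, 11011-, 111-00, 1110--

000101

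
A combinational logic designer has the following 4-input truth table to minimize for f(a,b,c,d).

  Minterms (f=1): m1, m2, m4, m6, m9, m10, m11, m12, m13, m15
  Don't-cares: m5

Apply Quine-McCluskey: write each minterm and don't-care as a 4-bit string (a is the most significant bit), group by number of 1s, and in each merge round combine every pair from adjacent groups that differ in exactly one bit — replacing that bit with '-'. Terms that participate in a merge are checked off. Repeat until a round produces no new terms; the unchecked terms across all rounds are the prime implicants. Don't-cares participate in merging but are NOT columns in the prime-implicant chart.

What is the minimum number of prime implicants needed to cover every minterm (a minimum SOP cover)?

size-2^0 implicants → 0001(✓)  0010(✓)  0100(✓)  0101(✓)  0110(✓)  1001(✓)  1010(✓)  1011(✓)  1100(✓)  1101(✓)  1111(✓)
size-2^1 implicants → -001(✓)  -010  -100(✓)  -101(✓)  0-01(✓)  0-10  01-0  010-(✓)  1-01(✓)  1-11(✓)  10-1(✓)  101-  11-1(✓)  110-(✓)
size-2^2 implicants → --01  -10-  1--1
Unchecked terms (primes): --01, -010, -10-, 0-10, 01-0, 1--1, 101-
Minterm coverage:
  m1 ⊆ --01 [E]
  m2 ⊆ -010,0-10
  m4 ⊆ -10-,01-0
  m6 ⊆ 0-10,01-0
  m9 ⊆ --01,1--1
  m10 ⊆ -010,101-
  m11 ⊆ 1--1,101-
  m12 ⊆ -10- [E]
  m13 ⊆ --01,-10-,1--1
  m15 ⊆ 1--1 [E]
E = {--01, -10-, 1--1}
Petrick residual → -010, 0-10
Cover = c'd + b'cd' + bc' + a'cd' + ad  |cover|=5

5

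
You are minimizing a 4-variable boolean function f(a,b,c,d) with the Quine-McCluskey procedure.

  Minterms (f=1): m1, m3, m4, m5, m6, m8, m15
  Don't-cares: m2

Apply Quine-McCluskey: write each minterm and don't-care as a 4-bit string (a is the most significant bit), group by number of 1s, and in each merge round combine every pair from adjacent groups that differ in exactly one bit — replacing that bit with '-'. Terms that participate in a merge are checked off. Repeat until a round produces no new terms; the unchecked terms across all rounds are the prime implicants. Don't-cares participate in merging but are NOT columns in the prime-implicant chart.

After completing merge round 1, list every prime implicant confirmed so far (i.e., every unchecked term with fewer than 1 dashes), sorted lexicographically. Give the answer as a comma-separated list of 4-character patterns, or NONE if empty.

1000, 1111

[col 0] 0001*, 0010*, 0011*, 0100*, 0101*, 0110*, 1000, 1111
[col 1] 0-01, 0-10, 00-1, 001-, 01-0, 010-
Prime implicants: 0-01, 0-10, 00-1, 001-, 01-0, 010-, 1000, 1111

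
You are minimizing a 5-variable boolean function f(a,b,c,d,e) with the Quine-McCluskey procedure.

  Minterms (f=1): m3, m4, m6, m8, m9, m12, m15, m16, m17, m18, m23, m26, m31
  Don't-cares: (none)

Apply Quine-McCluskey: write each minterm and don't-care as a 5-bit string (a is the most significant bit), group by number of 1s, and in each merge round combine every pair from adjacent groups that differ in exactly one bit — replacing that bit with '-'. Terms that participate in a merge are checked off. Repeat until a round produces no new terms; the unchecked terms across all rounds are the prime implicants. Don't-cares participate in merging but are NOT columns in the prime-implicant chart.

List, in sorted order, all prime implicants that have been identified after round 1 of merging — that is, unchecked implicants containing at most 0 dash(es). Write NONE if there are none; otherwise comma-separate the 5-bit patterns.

[col 0] 00011, 00100*, 00110*, 01000*, 01001*, 01100*, 01111*, 10000*, 10001*, 10010*, 10111*, 11010*, 11111*
[col 1] -1111, 0-100, 001-0, 01-00, 0100-, 1-010, 1-111, 100-0, 1000-
Prime implicants: -1111, 0-100, 00011, 001-0, 01-00, 0100-, 1-010, 1-111, 100-0, 1000-

00011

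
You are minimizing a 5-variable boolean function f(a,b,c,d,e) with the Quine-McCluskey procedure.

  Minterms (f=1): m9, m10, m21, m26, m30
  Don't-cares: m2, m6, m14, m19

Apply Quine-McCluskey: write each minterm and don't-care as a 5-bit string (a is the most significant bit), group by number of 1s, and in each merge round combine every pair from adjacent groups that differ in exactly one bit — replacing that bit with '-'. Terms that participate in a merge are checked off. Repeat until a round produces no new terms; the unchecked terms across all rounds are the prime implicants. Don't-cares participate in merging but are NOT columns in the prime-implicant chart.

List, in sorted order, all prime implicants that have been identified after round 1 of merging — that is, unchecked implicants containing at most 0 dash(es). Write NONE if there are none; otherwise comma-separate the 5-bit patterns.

[col 0] 00010*, 00110*, 01001, 01010*, 01110*, 10011, 10101, 11010*, 11110*
[col 1] -1010*, -1110*, 0-010*, 0-110*, 00-10*, 01-10*, 11-10*
[col 2] -1-10, 0--10
Prime implicants: -1-10, 0--10, 01001, 10011, 10101

01001, 10011, 10101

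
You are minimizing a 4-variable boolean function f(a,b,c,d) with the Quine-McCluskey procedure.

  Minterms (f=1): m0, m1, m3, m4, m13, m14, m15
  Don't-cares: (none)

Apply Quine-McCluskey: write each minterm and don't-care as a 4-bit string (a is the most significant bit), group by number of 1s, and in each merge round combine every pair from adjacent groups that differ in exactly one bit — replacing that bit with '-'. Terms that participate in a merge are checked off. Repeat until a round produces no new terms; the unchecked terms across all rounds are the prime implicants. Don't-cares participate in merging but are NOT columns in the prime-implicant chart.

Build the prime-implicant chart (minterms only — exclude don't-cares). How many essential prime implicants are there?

[col 0] 0000*, 0001*, 0011*, 0100*, 1101*, 1110*, 1111*
[col 1] 0-00, 00-1, 000-, 11-1, 111-
Prime implicants: 0-00, 00-1, 000-, 11-1, 111-
PI chart (minterm → PIs covering it):
  0 | 0-00,000-
  1 | 00-1,000-
  3 | 00-1  (sole → essential)
  4 | 0-00  (sole → essential)
  13 | 11-1  (sole → essential)
  14 | 111-  (sole → essential)
  15 | 11-1,111-
Essential prime implicants: 0-00, 00-1, 11-1, 111-

4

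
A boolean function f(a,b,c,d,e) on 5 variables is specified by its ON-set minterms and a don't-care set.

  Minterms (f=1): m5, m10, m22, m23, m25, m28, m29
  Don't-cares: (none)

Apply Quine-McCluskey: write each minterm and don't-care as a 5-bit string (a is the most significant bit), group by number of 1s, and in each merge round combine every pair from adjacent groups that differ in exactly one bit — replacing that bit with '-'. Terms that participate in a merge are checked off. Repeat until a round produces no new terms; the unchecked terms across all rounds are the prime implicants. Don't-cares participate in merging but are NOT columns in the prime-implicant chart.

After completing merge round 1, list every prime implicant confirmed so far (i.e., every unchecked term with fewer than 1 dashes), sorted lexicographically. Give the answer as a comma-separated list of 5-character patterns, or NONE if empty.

size-2^0 implicants → 00101  01010  10110(✓)  10111(✓)  11001(✓)  11100(✓)  11101(✓)
size-2^1 implicants → 1011-  11-01  1110-
Unchecked terms (primes): 00101, 01010, 1011-, 11-01, 1110-

00101, 01010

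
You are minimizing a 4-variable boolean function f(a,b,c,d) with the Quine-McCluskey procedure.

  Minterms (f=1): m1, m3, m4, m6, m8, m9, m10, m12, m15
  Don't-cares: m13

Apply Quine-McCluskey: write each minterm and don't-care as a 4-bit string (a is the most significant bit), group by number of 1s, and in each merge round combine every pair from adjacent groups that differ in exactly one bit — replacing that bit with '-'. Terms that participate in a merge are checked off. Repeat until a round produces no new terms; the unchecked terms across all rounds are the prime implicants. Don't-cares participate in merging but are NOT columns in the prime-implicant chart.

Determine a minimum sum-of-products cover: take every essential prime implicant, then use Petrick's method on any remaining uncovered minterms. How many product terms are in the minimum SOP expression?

Round 0: 0001✓ 0011✓ 0100✓ 0110✓ 1000✓ 1001✓ 1010✓ 1100✓ 1101✓ 1111✓
Round 1: -001 -100 00-1 01-0 1-00✓ 1-01✓ 10-0 100-✓ 11-1 110-✓
Round 2: 1-0-
PIs = {-001, -100, 00-1, 01-0, 1-0-, 10-0, 11-1}
Coverage chart:
  m1: -001,00-1
  m3: 00-1 ←essential
  m4: -100,01-0
  m6: 01-0 ←essential
  m8: 1-0-,10-0
  m9: -001,1-0-
  m10: 10-0 ←essential
  m12: -100,1-0-
  m15: 11-1 ←essential
Essential: 00-1, 01-0, 10-0, 11-1
Petrick residual → 1-0-
Min cover (5 terms): a'b'd + a'bd' + ac' + ab'd' + abd

5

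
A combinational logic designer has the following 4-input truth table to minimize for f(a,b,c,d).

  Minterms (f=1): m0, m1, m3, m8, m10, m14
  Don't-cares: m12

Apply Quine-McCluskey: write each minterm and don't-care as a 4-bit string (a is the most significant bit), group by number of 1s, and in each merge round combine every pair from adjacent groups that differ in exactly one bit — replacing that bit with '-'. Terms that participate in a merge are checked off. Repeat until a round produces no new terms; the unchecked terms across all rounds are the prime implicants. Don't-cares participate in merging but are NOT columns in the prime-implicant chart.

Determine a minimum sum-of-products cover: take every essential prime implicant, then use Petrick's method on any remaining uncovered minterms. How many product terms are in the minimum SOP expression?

3

Round 0: 0000✓ 0001✓ 0011✓ 1000✓ 1010✓ 1100✓ 1110✓
Round 1: -000 00-1 000- 1-00✓ 1-10✓ 10-0✓ 11-0✓
Round 2: 1--0
PIs = {-000, 00-1, 000-, 1--0}
Coverage chart:
  m0: -000,000-
  m1: 00-1,000-
  m3: 00-1 ←essential
  m8: -000,1--0
  m10: 1--0 ←essential
  m14: 1--0 ←essential
Essential: 00-1, 1--0
Petrick residual → -000
Min cover (3 terms): b'c'd' + a'b'd + ad'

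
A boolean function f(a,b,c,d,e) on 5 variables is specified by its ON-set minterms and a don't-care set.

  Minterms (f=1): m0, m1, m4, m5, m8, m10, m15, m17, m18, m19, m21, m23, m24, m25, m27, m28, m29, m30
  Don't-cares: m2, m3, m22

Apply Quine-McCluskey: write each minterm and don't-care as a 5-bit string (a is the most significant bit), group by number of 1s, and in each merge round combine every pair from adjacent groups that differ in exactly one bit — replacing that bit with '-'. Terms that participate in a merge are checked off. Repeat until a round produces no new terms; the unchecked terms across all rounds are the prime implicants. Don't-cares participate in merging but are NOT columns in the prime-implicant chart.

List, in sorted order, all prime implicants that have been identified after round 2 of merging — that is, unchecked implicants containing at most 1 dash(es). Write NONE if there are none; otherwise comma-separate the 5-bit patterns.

[col 0] 00000*, 00001*, 00010*, 00011*, 00100*, 00101*, 01000*, 01010*, 01111, 10001*, 10010*, 10011*, 10101*, 10110*, 10111*, 11000*, 11001*, 11011*, 11100*, 11101*, 11110*
[col 1] -0001*, -0010*, -0011*, -0101*, -1000, 0-000*, 0-010*, 00-00*, 00-01*, 000-0*, 000-1*, 0000-*, 0001-*, 0010-*, 010-0*, 1-001*, 1-011*, 1-101*, 1-110, 10-01*, 10-10*, 10-11*, 100-1*, 1001-*, 101-1*, 1011-*, 11-00*, 11-01*, 110-1*, 1100-*, 111-0, 1110-*
[col 2] -0-01, -00-1, -001-, 0-0-0, 00-0-, 000--, 1--01, 1-0-1, 10--1, 10-1-, 11-0-
Prime implicants: -0-01, -00-1, -001-, -1000, 0-0-0, 00-0-, 000--, 01111, 1--01, 1-0-1, 1-110, 10--1, 10-1-, 11-0-, 111-0

-1000, 01111, 1-110, 111-0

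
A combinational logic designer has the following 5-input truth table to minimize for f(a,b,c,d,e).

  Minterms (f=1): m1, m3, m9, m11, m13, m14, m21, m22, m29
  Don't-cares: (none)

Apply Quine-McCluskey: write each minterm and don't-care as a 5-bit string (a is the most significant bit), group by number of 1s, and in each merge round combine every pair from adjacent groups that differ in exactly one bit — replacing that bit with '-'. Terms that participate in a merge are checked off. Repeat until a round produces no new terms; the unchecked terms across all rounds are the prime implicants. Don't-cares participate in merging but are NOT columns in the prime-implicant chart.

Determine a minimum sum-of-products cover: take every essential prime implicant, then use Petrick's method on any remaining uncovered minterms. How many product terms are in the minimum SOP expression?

5

[col 0] 00001*, 00011*, 01001*, 01011*, 01101*, 01110, 10101*, 10110, 11101*
[col 1] -1101, 0-001*, 0-011*, 000-1*, 01-01, 010-1*, 1-101
[col 2] 0-0-1
Prime implicants: -1101, 0-0-1, 01-01, 01110, 1-101, 10110
PI chart (minterm → PIs covering it):
  1 | 0-0-1  (sole → essential)
  3 | 0-0-1  (sole → essential)
  9 | 0-0-1,01-01
  11 | 0-0-1  (sole → essential)
  13 | -1101,01-01
  14 | 01110  (sole → essential)
  21 | 1-101  (sole → essential)
  22 | 10110  (sole → essential)
  29 | -1101,1-101
Essential prime implicants: 0-0-1, 01110, 1-101, 10110
Petrick residual → -1101
Minimum SOP uses 5 PIs: bcd'e + a'c'e + a'bcde' + acd'e + ab'cde'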